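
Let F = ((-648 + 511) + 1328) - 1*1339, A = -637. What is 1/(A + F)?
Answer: -1/785 ≈ -0.0012739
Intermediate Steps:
F = -148 (F = (-137 + 1328) - 1339 = 1191 - 1339 = -148)
1/(A + F) = 1/(-637 - 148) = 1/(-785) = -1/785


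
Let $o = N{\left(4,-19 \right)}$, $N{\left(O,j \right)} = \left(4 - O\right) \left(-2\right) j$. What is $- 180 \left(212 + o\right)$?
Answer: $-38160$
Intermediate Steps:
$N{\left(O,j \right)} = j \left(-8 + 2 O\right)$ ($N{\left(O,j \right)} = \left(-8 + 2 O\right) j = j \left(-8 + 2 O\right)$)
$o = 0$ ($o = 2 \left(-19\right) \left(-4 + 4\right) = 2 \left(-19\right) 0 = 0$)
$- 180 \left(212 + o\right) = - 180 \left(212 + 0\right) = \left(-180\right) 212 = -38160$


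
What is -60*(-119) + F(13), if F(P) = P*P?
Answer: 7309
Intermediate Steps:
F(P) = P²
-60*(-119) + F(13) = -60*(-119) + 13² = 7140 + 169 = 7309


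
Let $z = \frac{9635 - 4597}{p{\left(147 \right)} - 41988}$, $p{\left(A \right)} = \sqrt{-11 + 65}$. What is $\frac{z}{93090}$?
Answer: $- \frac{17627962}{13676411138175} - \frac{2519 \sqrt{6}}{27352822276350} \approx -1.2892 \cdot 10^{-6}$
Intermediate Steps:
$p{\left(A \right)} = 3 \sqrt{6}$ ($p{\left(A \right)} = \sqrt{54} = 3 \sqrt{6}$)
$z = \frac{5038}{-41988 + 3 \sqrt{6}}$ ($z = \frac{9635 - 4597}{3 \sqrt{6} - 41988} = \frac{5038}{-41988 + 3 \sqrt{6}} \approx -0.12001$)
$\frac{z}{93090} = \frac{- \frac{35255924}{293832015} - \frac{2519 \sqrt{6}}{293832015}}{93090} = \left(- \frac{35255924}{293832015} - \frac{2519 \sqrt{6}}{293832015}\right) \frac{1}{93090} = - \frac{17627962}{13676411138175} - \frac{2519 \sqrt{6}}{27352822276350}$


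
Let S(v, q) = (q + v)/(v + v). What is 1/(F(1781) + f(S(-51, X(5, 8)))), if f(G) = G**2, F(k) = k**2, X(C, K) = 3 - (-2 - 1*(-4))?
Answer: 2601/8250271186 ≈ 3.1526e-7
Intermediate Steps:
X(C, K) = 1 (X(C, K) = 3 - (-2 + 4) = 3 - 1*2 = 3 - 2 = 1)
S(v, q) = (q + v)/(2*v) (S(v, q) = (q + v)/((2*v)) = (q + v)*(1/(2*v)) = (q + v)/(2*v))
1/(F(1781) + f(S(-51, X(5, 8)))) = 1/(1781**2 + ((1/2)*(1 - 51)/(-51))**2) = 1/(3171961 + ((1/2)*(-1/51)*(-50))**2) = 1/(3171961 + (25/51)**2) = 1/(3171961 + 625/2601) = 1/(8250271186/2601) = 2601/8250271186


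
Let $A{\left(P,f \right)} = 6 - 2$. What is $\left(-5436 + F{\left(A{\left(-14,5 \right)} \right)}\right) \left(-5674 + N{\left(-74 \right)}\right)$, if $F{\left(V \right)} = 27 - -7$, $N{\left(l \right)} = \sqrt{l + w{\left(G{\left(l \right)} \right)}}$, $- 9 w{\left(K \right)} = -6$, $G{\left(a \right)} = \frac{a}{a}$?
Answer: $30650948 - \frac{10804 i \sqrt{165}}{3} \approx 3.0651 \cdot 10^{7} - 46260.0 i$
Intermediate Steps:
$G{\left(a \right)} = 1$
$w{\left(K \right)} = \frac{2}{3}$ ($w{\left(K \right)} = \left(- \frac{1}{9}\right) \left(-6\right) = \frac{2}{3}$)
$A{\left(P,f \right)} = 4$ ($A{\left(P,f \right)} = 6 - 2 = 4$)
$N{\left(l \right)} = \sqrt{\frac{2}{3} + l}$ ($N{\left(l \right)} = \sqrt{l + \frac{2}{3}} = \sqrt{\frac{2}{3} + l}$)
$F{\left(V \right)} = 34$ ($F{\left(V \right)} = 27 + 7 = 34$)
$\left(-5436 + F{\left(A{\left(-14,5 \right)} \right)}\right) \left(-5674 + N{\left(-74 \right)}\right) = \left(-5436 + 34\right) \left(-5674 + \frac{\sqrt{6 + 9 \left(-74\right)}}{3}\right) = - 5402 \left(-5674 + \frac{\sqrt{6 - 666}}{3}\right) = - 5402 \left(-5674 + \frac{\sqrt{-660}}{3}\right) = - 5402 \left(-5674 + \frac{2 i \sqrt{165}}{3}\right) = 30650948 - \frac{10804 i \sqrt{165}}{3}$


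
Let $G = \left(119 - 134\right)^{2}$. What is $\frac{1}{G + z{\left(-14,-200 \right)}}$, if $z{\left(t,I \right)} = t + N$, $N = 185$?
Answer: $\frac{1}{396} \approx 0.0025253$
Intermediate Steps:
$z{\left(t,I \right)} = 185 + t$ ($z{\left(t,I \right)} = t + 185 = 185 + t$)
$G = 225$ ($G = \left(-15\right)^{2} = 225$)
$\frac{1}{G + z{\left(-14,-200 \right)}} = \frac{1}{225 + \left(185 - 14\right)} = \frac{1}{225 + 171} = \frac{1}{396}$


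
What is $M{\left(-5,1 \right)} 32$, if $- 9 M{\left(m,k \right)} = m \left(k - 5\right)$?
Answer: $- \frac{640}{9} \approx -71.111$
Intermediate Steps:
$M{\left(m,k \right)} = - \frac{m \left(-5 + k\right)}{9}$ ($M{\left(m,k \right)} = - \frac{m \left(k - 5\right)}{9} = - \frac{m \left(-5 + k\right)}{9}$)
$M{\left(-5,1 \right)} 32 = \frac{1}{9} \left(-5\right) \left(5 - 1\right) 32 = \frac{1}{9} \left(-5\right) 4 \cdot 32 = \left(- \frac{20}{9}\right) 32 = - \frac{640}{9}$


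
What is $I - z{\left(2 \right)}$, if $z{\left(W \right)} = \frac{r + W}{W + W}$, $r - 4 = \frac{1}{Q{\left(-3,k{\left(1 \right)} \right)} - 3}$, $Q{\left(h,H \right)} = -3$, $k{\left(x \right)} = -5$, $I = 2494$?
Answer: $\frac{59821}{24} \approx 2492.5$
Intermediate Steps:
$r = \frac{23}{6}$ ($r = 4 + \frac{1}{-3 - 3} = 4 + \frac{1}{-6} = 4 - \frac{1}{6} = \frac{23}{6} \approx 3.8333$)
$z{\left(W \right)} = \frac{\frac{23}{6} + W}{2 W}$ ($z{\left(W \right)} = \frac{\frac{23}{6} + W}{W + W} = \frac{\frac{23}{6} + W}{2 W}$)
$I - z{\left(2 \right)} = 2494 - \frac{23 + 6 \cdot 2}{12 \cdot 2} = 2494 - \frac{1}{12} \cdot \frac{1}{2} \left(23 + 12\right) = 2494 - \frac{1}{12} \cdot \frac{1}{2} \cdot 35 = 2494 - \frac{35}{24} = \frac{59821}{24}$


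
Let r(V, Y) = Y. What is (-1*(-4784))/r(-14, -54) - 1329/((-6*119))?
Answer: -557335/6426 ≈ -86.731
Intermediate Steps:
(-1*(-4784))/r(-14, -54) - 1329/((-6*119)) = -1*(-4784)/(-54) - 1329/((-6*119)) = 4784*(-1/54) - 1329/(-714) = -2392/27 - 1329*(-1/714) = -2392/27 + 443/238 = -557335/6426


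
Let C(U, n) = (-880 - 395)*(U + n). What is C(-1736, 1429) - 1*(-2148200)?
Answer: 2539625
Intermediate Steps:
C(U, n) = -1275*U - 1275*n (C(U, n) = -1275*(U + n) = -1275*U - 1275*n)
C(-1736, 1429) - 1*(-2148200) = (-1275*(-1736) - 1275*1429) - 1*(-2148200) = (2213400 - 1821975) + 2148200 = 391425 + 2148200 = 2539625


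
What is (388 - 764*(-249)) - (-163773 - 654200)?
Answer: 1008597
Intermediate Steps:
(388 - 764*(-249)) - (-163773 - 654200) = (388 + 190236) - 1*(-817973) = 190624 + 817973 = 1008597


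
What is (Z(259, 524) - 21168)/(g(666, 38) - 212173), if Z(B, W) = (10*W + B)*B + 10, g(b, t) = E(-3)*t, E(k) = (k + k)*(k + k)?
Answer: -1403083/210805 ≈ -6.6558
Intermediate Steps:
E(k) = 4*k**2 (E(k) = (2*k)*(2*k) = 4*k**2)
g(b, t) = 36*t (g(b, t) = (4*(-3)**2)*t = (4*9)*t = 36*t)
Z(B, W) = 10 + B*(B + 10*W) (Z(B, W) = (B + 10*W)*B + 10 = B*(B + 10*W) + 10 = 10 + B*(B + 10*W))
(Z(259, 524) - 21168)/(g(666, 38) - 212173) = ((10 + 259**2 + 10*259*524) - 21168)/(36*38 - 212173) = ((10 + 67081 + 1357160) - 21168)/(1368 - 212173) = (1424251 - 21168)/(-210805) = 1403083*(-1/210805) = -1403083/210805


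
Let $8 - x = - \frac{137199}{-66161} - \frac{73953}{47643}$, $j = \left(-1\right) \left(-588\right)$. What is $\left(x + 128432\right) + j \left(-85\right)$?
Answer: $\frac{82437596982352}{1050702841} \approx 78460.0$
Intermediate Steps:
$j = 588$
$x = \frac{7857700220}{1050702841}$ ($x = 8 - \left(- \frac{137199}{-66161} - \frac{73953}{47643}\right) = 8 - \left(\left(-137199\right) \left(- \frac{1}{66161}\right) - \frac{24651}{15881}\right) = 8 - \left(\frac{137199}{66161} - \frac{24651}{15881}\right) = 8 - \frac{547922508}{1050702841} = \frac{7857700220}{1050702841} \approx 7.4785$)
$\left(x + 128432\right) + j \left(-85\right) = \left(\frac{7857700220}{1050702841} + 128432\right) + 588 \left(-85\right) = \frac{134951724975532}{1050702841} - 49980 = \frac{82437596982352}{1050702841}$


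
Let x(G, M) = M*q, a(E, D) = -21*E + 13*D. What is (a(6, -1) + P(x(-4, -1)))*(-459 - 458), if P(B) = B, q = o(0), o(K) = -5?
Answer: 122878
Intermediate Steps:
q = -5
x(G, M) = -5*M (x(G, M) = M*(-5) = -5*M)
(a(6, -1) + P(x(-4, -1)))*(-459 - 458) = ((-21*6 + 13*(-1)) - 5*(-1))*(-459 - 458) = ((-126 - 13) + 5)*(-917) = (-139 + 5)*(-917) = -134*(-917) = 122878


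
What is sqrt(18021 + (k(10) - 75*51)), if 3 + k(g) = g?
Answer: sqrt(14203) ≈ 119.18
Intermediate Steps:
k(g) = -3 + g
sqrt(18021 + (k(10) - 75*51)) = sqrt(18021 + ((-3 + 10) - 75*51)) = sqrt(18021 + (7 - 3825)) = sqrt(18021 - 3818) = sqrt(14203)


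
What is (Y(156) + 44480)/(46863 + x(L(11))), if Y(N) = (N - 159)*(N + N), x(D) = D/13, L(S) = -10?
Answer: 566072/609209 ≈ 0.92919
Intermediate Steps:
x(D) = D/13 (x(D) = D*(1/13) = D/13)
Y(N) = 2*N*(-159 + N) (Y(N) = (-159 + N)*(2*N) = 2*N*(-159 + N))
(Y(156) + 44480)/(46863 + x(L(11))) = (2*156*(-159 + 156) + 44480)/(46863 + (1/13)*(-10)) = (2*156*(-3) + 44480)/(46863 - 10/13) = (-936 + 44480)/(609209/13) = 43544*(13/609209) = 566072/609209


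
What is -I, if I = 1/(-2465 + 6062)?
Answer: -1/3597 ≈ -0.00027801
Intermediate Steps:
I = 1/3597 ≈ 0.00027801
-I = -1*1/3597 = -1/3597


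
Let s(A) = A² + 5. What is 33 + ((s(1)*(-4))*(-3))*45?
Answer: 3273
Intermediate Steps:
s(A) = 5 + A²
33 + ((s(1)*(-4))*(-3))*45 = 33 + (((5 + 1²)*(-4))*(-3))*45 = 33 + (((5 + 1)*(-4))*(-3))*45 = 33 + ((6*(-4))*(-3))*45 = 33 - 24*(-3)*45 = 33 + 72*45 = 33 + 3240 = 3273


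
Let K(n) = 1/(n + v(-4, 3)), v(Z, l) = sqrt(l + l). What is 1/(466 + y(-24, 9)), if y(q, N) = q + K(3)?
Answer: 1329/588745 + sqrt(6)/588745 ≈ 0.0022615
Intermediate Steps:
v(Z, l) = sqrt(2)*sqrt(l) (v(Z, l) = sqrt(2*l) = sqrt(2)*sqrt(l))
K(n) = 1/(n + sqrt(6)) (K(n) = 1/(n + sqrt(2)*sqrt(3)) = 1/(n + sqrt(6)))
y(q, N) = q + 1/(3 + sqrt(6))
1/(466 + y(-24, 9)) = 1/(466 + (1 - 24 - sqrt(6)/3)) = 1/(466 + (-23 - sqrt(6)/3)) = 1/(443 - sqrt(6)/3)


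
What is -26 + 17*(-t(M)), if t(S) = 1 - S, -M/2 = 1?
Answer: -77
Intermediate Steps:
M = -2 (M = -2*1 = -2)
-26 + 17*(-t(M)) = -26 + 17*(-(1 - 1*(-2))) = -26 + 17*(-(1 + 2)) = -26 + 17*(-1*3) = -26 + 17*(-3) = -26 - 51 = -77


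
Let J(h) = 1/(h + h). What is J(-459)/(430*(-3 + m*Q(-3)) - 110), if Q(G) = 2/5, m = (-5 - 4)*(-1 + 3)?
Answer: 1/4127328 ≈ 2.4229e-7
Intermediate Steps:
m = -18 (m = -9*2 = -18)
J(h) = 1/(2*h)
Q(G) = 2/5 (Q(G) = 2*(1/5) = 2/5)
J(-459)/(430*(-3 + m*Q(-3)) - 110) = ((1/2)/(-459))/(430*(-3 - 18*2/5) - 110) = ((1/2)*(-1/459))/(430*(-3 - 36/5) - 110) = -1/(918*(430*(-51/5) - 110)) = -1/(918*(-4386 - 110)) = -1/918/(-4496) = -1/918*(-1/4496) = 1/4127328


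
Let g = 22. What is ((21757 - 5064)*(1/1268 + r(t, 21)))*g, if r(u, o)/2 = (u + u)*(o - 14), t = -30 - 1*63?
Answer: -606299458633/634 ≈ -9.5631e+8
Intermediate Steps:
t = -93 (t = -30 - 63 = -93)
r(u, o) = 4*u*(-14 + o) (r(u, o) = 2*((u + u)*(o - 14)) = 2*((2*u)*(-14 + o)) = 2*(2*u*(-14 + o)) = 4*u*(-14 + o))
((21757 - 5064)*(1/1268 + r(t, 21)))*g = ((21757 - 5064)*(1/1268 + 4*(-93)*(-14 + 21)))*22 = (16693*(1/1268 + 4*(-93)*7))*22 = (16693*(1/1268 - 2604))*22 = (16693*(-3301871/1268))*22 = -55118132603/1268*22 = -606299458633/634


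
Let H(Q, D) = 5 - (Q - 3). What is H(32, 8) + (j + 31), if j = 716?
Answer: 723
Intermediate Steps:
H(Q, D) = 8 - Q (H(Q, D) = 5 - (-3 + Q) = 5 + (3 - Q) = 8 - Q)
H(32, 8) + (j + 31) = (8 - 1*32) + (716 + 31) = (8 - 32) + 747 = -24 + 747 = 723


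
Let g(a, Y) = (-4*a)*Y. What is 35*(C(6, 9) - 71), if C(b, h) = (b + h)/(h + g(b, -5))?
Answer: -106680/43 ≈ -2480.9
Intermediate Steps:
g(a, Y) = -4*Y*a
C(b, h) = (b + h)/(h + 20*b) (C(b, h) = (b + h)/(h - 4*(-5)*b) = (b + h)/(h + 20*b))
35*(C(6, 9) - 71) = 35*((6 + 9)/(9 + 20*6) - 71) = 35*(15/(9 + 120) - 71) = 35*(15/129 - 71) = 35*((1/129)*15 - 71) = 35*(5/43 - 71) = 35*(-3048/43) = -106680/43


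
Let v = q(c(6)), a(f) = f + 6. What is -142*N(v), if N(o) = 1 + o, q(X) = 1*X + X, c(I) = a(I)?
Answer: -3550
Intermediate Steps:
a(f) = 6 + f
c(I) = 6 + I
q(X) = 2*X (q(X) = X + X = 2*X)
v = 24 (v = 2*(6 + 6) = 2*12 = 24)
-142*N(v) = -142*(1 + 24) = -142*25 = -3550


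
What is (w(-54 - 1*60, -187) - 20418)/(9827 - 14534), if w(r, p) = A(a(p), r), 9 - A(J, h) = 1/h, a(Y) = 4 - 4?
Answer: 2326625/536598 ≈ 4.3359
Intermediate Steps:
a(Y) = 0
A(J, h) = 9 - 1/h
w(r, p) = 9 - 1/r
(w(-54 - 1*60, -187) - 20418)/(9827 - 14534) = ((9 - 1/(-54 - 1*60)) - 20418)/(9827 - 14534) = ((9 - 1/(-54 - 60)) - 20418)/(-4707) = ((9 - 1/(-114)) - 20418)*(-1/4707) = ((9 - 1*(-1/114)) - 20418)*(-1/4707) = ((9 + 1/114) - 20418)*(-1/4707) = (1027/114 - 20418)*(-1/4707) = -2326625/114*(-1/4707) = 2326625/536598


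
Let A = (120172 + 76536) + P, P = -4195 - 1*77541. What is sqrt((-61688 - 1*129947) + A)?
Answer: I*sqrt(76663) ≈ 276.88*I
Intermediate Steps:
P = -81736 (P = -4195 - 77541 = -81736)
A = 114972 (A = (120172 + 76536) - 81736 = 196708 - 81736 = 114972)
sqrt((-61688 - 1*129947) + A) = sqrt((-61688 - 1*129947) + 114972) = sqrt((-61688 - 129947) + 114972) = sqrt(-191635 + 114972) = sqrt(-76663) = I*sqrt(76663)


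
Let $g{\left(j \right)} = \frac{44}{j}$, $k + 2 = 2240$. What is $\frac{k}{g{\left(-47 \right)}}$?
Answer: $- \frac{52593}{22} \approx -2390.6$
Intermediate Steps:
$k = 2238$ ($k = -2 + 2240 = 2238$)
$\frac{k}{g{\left(-47 \right)}} = \frac{2238}{44 \frac{1}{-47}} = \frac{2238}{44 \left(- \frac{1}{47}\right)} = \frac{2238}{- \frac{44}{47}} = 2238 \left(- \frac{47}{44}\right) = - \frac{52593}{22}$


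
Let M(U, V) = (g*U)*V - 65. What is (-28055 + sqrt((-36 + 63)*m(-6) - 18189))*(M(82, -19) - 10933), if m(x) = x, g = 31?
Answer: 1663549280 - 177888*I*sqrt(2039) ≈ 1.6635e+9 - 8.0326e+6*I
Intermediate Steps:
M(U, V) = -65 + 31*U*V (M(U, V) = (31*U)*V - 65 = 31*U*V - 65 = -65 + 31*U*V)
(-28055 + sqrt((-36 + 63)*m(-6) - 18189))*(M(82, -19) - 10933) = (-28055 + sqrt((-36 + 63)*(-6) - 18189))*((-65 + 31*82*(-19)) - 10933) = (-28055 + sqrt(27*(-6) - 18189))*((-65 - 48298) - 10933) = (-28055 + sqrt(-162 - 18189))*(-48363 - 10933) = (-28055 + sqrt(-18351))*(-59296) = (-28055 + 3*I*sqrt(2039))*(-59296) = 1663549280 - 177888*I*sqrt(2039)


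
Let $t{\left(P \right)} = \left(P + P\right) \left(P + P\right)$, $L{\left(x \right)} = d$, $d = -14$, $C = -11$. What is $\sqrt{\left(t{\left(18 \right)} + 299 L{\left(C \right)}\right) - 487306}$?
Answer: $14 i \sqrt{2501} \approx 700.14 i$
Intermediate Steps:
$L{\left(x \right)} = -14$
$t{\left(P \right)} = 4 P^{2}$ ($t{\left(P \right)} = 2 P 2 P = 4 P^{2}$)
$\sqrt{\left(t{\left(18 \right)} + 299 L{\left(C \right)}\right) - 487306} = \sqrt{\left(4 \cdot 18^{2} + 299 \left(-14\right)\right) - 487306} = \sqrt{\left(4 \cdot 324 - 4186\right) - 487306} = \sqrt{\left(1296 - 4186\right) - 487306} = \sqrt{-2890 - 487306} = \sqrt{-490196} = 14 i \sqrt{2501}$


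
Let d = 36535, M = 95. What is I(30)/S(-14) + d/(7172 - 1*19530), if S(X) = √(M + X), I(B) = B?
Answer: 13975/37074 ≈ 0.37695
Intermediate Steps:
S(X) = √(95 + X)
I(30)/S(-14) + d/(7172 - 1*19530) = 30/(√(95 - 14)) + 36535/(7172 - 1*19530) = 30/(√81) + 36535/(7172 - 19530) = 30/9 + 36535/(-12358) = 30*(⅑) + 36535*(-1/12358) = 10/3 - 36535/12358 = 13975/37074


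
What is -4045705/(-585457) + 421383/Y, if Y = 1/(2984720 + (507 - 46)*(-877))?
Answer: 636594552532259818/585457 ≈ 1.0873e+12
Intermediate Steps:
Y = 1/2580423 (Y = 1/(2984720 + 461*(-877)) = 1/(2984720 - 404297) = 1/2580423 ≈ 3.8753e-7)
-4045705/(-585457) + 421383/Y = -4045705/(-585457) + 421383/(1/2580423) = -4045705*(-1/585457) + 421383*2580423 = 4045705/585457 + 1087346385009 = 636594552532259818/585457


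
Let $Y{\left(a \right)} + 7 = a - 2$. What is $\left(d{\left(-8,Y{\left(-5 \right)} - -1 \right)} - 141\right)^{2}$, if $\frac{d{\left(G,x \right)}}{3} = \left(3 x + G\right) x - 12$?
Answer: $2742336$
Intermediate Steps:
$Y{\left(a \right)} = -9 + a$ ($Y{\left(a \right)} = -7 + \left(a - 2\right) = -7 + \left(-2 + a\right) = -9 + a$)
$d{\left(G,x \right)} = -36 + 3 x \left(G + 3 x\right)$ ($d{\left(G,x \right)} = 3 \left(\left(3 x + G\right) x - 12\right) = 3 \left(\left(G + 3 x\right) x - 12\right) = 3 \left(x \left(G + 3 x\right) - 12\right) = 3 \left(-12 + x \left(G + 3 x\right)\right) = -36 + 3 x \left(G + 3 x\right)$)
$\left(d{\left(-8,Y{\left(-5 \right)} - -1 \right)} - 141\right)^{2} = \left(\left(-36 + 9 \left(\left(-9 - 5\right) - -1\right)^{2} + 3 \left(-8\right) \left(\left(-9 - 5\right) - -1\right)\right) - 141\right)^{2} = \left(\left(-36 + 9 \left(-14 + 1\right)^{2} + 3 \left(-8\right) \left(-14 + 1\right)\right) - 141\right)^{2} = \left(\left(-36 + 9 \left(-13\right)^{2} + 3 \left(-8\right) \left(-13\right)\right) - 141\right)^{2} = \left(\left(-36 + 9 \cdot 169 + 312\right) - 141\right)^{2} = \left(\left(-36 + 1521 + 312\right) - 141\right)^{2} = \left(1797 - 141\right)^{2} = 1656^{2} = 2742336$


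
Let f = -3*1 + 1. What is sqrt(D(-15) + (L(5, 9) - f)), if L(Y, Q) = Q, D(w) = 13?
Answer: 2*sqrt(6) ≈ 4.8990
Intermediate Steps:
f = -2 (f = -3 + 1 = -2)
sqrt(D(-15) + (L(5, 9) - f)) = sqrt(13 + (9 - 1*(-2))) = sqrt(13 + (9 + 2)) = sqrt(13 + 11) = sqrt(24) = 2*sqrt(6)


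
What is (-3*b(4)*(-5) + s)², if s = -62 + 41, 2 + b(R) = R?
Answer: 81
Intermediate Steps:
b(R) = -2 + R
s = -21
(-3*b(4)*(-5) + s)² = (-3*(-2 + 4)*(-5) - 21)² = (-3*2*(-5) - 21)² = (-6*(-5) - 21)² = (30 - 21)² = 9² = 81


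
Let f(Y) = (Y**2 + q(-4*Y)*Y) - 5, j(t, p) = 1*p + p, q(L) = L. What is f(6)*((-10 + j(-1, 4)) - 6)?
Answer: 904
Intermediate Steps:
j(t, p) = 2*p (j(t, p) = p + p = 2*p)
f(Y) = -5 - 3*Y**2 (f(Y) = (Y**2 + (-4*Y)*Y) - 5 = (Y**2 - 4*Y**2) - 5 = -3*Y**2 - 5 = -5 - 3*Y**2)
f(6)*((-10 + j(-1, 4)) - 6) = (-5 - 3*6**2)*((-10 + 2*4) - 6) = (-5 - 3*36)*((-10 + 8) - 6) = (-5 - 108)*(-2 - 6) = -113*(-8) = 904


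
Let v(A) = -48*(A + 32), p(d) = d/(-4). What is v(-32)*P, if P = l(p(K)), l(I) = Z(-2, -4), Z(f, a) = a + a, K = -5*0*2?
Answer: 0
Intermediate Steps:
K = 0 (K = 0*2 = 0)
p(d) = -d/4 (p(d) = d*(-¼) = -d/4)
Z(f, a) = 2*a
l(I) = -8 (l(I) = 2*(-4) = -8)
P = -8
v(A) = -1536 - 48*A (v(A) = -48*(32 + A) = -1536 - 48*A)
v(-32)*P = (-1536 - 48*(-32))*(-8) = (-1536 + 1536)*(-8) = 0*(-8) = 0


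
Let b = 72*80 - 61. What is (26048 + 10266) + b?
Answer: 42013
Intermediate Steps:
b = 5699 (b = 5760 - 61 = 5699)
(26048 + 10266) + b = (26048 + 10266) + 5699 = 36314 + 5699 = 42013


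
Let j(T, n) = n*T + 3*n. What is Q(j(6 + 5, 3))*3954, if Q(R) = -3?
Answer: -11862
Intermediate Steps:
j(T, n) = 3*n + T*n (j(T, n) = T*n + 3*n = 3*n + T*n)
Q(j(6 + 5, 3))*3954 = -3*3954 = -11862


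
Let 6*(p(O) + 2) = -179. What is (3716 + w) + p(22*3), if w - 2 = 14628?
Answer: 109885/6 ≈ 18314.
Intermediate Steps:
w = 14630 (w = 2 + 14628 = 14630)
p(O) = -191/6 (p(O) = -2 + (1/6)*(-179) = -2 - 179/6 = -191/6)
(3716 + w) + p(22*3) = (3716 + 14630) - 191/6 = 18346 - 191/6 = 109885/6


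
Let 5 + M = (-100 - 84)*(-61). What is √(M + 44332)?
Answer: √55551 ≈ 235.69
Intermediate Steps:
M = 11219 (M = -5 + (-100 - 84)*(-61) = -5 - 184*(-61) = -5 + 11224 = 11219)
√(M + 44332) = √(11219 + 44332) = √55551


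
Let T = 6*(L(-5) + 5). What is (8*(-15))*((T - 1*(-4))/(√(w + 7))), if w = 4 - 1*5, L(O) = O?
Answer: -80*√6 ≈ -195.96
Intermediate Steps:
w = -1 (w = 4 - 5 = -1)
T = 0 (T = 6*(-5 + 5) = 6*0 = 0)
(8*(-15))*((T - 1*(-4))/(√(w + 7))) = (8*(-15))*((0 - 1*(-4))/(√(-1 + 7))) = -120*(0 + 4)/(√6) = -480*√6/6 = -80*√6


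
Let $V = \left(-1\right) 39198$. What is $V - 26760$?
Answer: $-65958$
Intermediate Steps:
$V = -39198$
$V - 26760 = -39198 - 26760 = -65958$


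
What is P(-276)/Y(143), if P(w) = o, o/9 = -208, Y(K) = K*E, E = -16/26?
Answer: 234/11 ≈ 21.273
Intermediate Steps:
E = -8/13 (E = -16*1/26 = -8/13 ≈ -0.61539)
Y(K) = -8*K/13 (Y(K) = K*(-8/13) = -8*K/13)
o = -1872 (o = 9*(-208) = -1872)
P(w) = -1872
P(-276)/Y(143) = -1872/((-8/13*143)) = -1872/(-88) = -1872*(-1/88) = 234/11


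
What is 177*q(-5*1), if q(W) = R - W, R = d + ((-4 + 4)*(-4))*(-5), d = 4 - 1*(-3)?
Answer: 2124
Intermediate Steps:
d = 7 (d = 4 + 3 = 7)
R = 7 (R = 7 + ((-4 + 4)*(-4))*(-5) = 7 + (0*(-4))*(-5) = 7 + 0*(-5) = 7 + 0 = 7)
q(W) = 7 - W
177*q(-5*1) = 177*(7 - (-5)) = 177*(7 - 1*(-5)) = 177*(7 + 5) = 177*12 = 2124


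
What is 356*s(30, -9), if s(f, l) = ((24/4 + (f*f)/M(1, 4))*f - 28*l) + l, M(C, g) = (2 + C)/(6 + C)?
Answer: 22578588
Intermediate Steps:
M(C, g) = (2 + C)/(6 + C)
s(f, l) = -27*l + f*(6 + 7*f**2/3) (s(f, l) = ((24/4 + (f*f)/(((2 + 1)/(6 + 1))))*f - 28*l) + l = ((24*(1/4) + f**2/((3/7)))*f - 28*l) + l = ((6 + f**2/(((1/7)*3)))*f - 28*l) + l = ((6 + f**2/(3/7))*f - 28*l) + l = ((6 + f**2*(7/3))*f - 28*l) + l = ((6 + 7*f**2/3)*f - 28*l) + l = (f*(6 + 7*f**2/3) - 28*l) + l = (-28*l + f*(6 + 7*f**2/3)) + l = -27*l + f*(6 + 7*f**2/3))
356*s(30, -9) = 356*(-27*(-9) + 6*30 + (7/3)*30**3) = 356*(243 + 180 + (7/3)*27000) = 356*(243 + 180 + 63000) = 356*63423 = 22578588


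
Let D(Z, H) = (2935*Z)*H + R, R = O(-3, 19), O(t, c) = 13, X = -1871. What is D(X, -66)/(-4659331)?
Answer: -362431423/4659331 ≈ -77.786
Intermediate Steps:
R = 13
D(Z, H) = 13 + 2935*H*Z (D(Z, H) = (2935*Z)*H + 13 = 2935*H*Z + 13 = 13 + 2935*H*Z)
D(X, -66)/(-4659331) = (13 + 2935*(-66)*(-1871))/(-4659331) = (13 + 362431410)*(-1/4659331) = 362431423*(-1/4659331) = -362431423/4659331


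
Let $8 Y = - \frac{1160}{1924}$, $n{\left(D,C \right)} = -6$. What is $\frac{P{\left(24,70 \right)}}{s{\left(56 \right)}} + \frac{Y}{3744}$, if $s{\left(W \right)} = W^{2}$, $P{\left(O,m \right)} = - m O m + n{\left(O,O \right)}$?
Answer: $- \frac{13237032829}{352969344} \approx -37.502$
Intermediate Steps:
$Y = - \frac{145}{1924}$ ($Y = \frac{\left(-1160\right) \frac{1}{1924}}{8} = \frac{1}{8} \left(- \frac{290}{481}\right) = - \frac{145}{1924} \approx -0.075364$)
$P{\left(O,m \right)} = -6 - O m^{2}$ ($P{\left(O,m \right)} = - m O m - 6 = - O m m - 6 = - O m^{2} - 6 = -6 - O m^{2}$)
$\frac{P{\left(24,70 \right)}}{s{\left(56 \right)}} + \frac{Y}{3744} = \frac{-6 - 24 \cdot 70^{2}}{56^{2}} - \frac{145}{1924 \cdot 3744} = \frac{-6 - 24 \cdot 4900}{3136} - \frac{145}{7203456} = \left(-6 - 117600\right) \frac{1}{3136} - \frac{145}{7203456} = \left(-117606\right) \frac{1}{3136} - \frac{145}{7203456} = - \frac{58803}{1568} - \frac{145}{7203456} = - \frac{13237032829}{352969344}$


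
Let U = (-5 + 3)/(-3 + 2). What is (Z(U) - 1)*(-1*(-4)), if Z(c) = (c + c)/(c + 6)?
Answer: -2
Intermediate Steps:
U = 2 (U = -2/(-1) = -2*(-1) = 2)
Z(c) = 2*c/(6 + c) (Z(c) = (2*c)/(6 + c) = 2*c/(6 + c))
(Z(U) - 1)*(-1*(-4)) = (2*2/(6 + 2) - 1)*(-1*(-4)) = (2*2/8 - 1)*4 = (2*2*(⅛) - 1)*4 = (½ - 1)*4 = -½*4 = -2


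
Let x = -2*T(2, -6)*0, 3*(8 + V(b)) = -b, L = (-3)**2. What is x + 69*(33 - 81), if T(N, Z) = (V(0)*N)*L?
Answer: -3312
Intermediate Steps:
L = 9
V(b) = -8 - b/3 (V(b) = -8 + (-b)/3 = -8 - b/3)
T(N, Z) = -72*N (T(N, Z) = ((-8 - 1/3*0)*N)*9 = ((-8 + 0)*N)*9 = -8*N*9 = -72*N)
x = 0 (x = -(-144)*2*0 = -2*(-144)*0 = 288*0 = 0)
x + 69*(33 - 81) = 0 + 69*(33 - 81) = 0 + 69*(-48) = 0 - 3312 = -3312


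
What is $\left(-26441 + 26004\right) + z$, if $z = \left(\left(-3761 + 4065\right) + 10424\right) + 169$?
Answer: $10460$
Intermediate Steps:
$z = 10897$ ($z = \left(304 + 10424\right) + 169 = 10728 + 169 = 10897$)
$\left(-26441 + 26004\right) + z = \left(-26441 + 26004\right) + 10897 = -437 + 10897 = 10460$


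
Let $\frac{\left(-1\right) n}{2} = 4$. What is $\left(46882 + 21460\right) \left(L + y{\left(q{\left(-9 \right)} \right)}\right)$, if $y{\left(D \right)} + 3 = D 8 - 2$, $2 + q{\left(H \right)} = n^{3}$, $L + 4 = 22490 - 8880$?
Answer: $648497238$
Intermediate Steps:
$n = -8$ ($n = \left(-2\right) 4 = -8$)
$L = 13606$ ($L = -4 + \left(22490 - 8880\right) = -4 + 13610 = 13606$)
$q{\left(H \right)} = -514$ ($q{\left(H \right)} = -2 + \left(-8\right)^{3} = -2 - 512 = -514$)
$y{\left(D \right)} = -5 + 8 D$ ($y{\left(D \right)} = -3 + \left(D 8 - 2\right) = -3 + \left(8 D - 2\right) = -3 + \left(-2 + 8 D\right) = -5 + 8 D$)
$\left(46882 + 21460\right) \left(L + y{\left(q{\left(-9 \right)} \right)}\right) = \left(46882 + 21460\right) \left(13606 + \left(-5 + 8 \left(-514\right)\right)\right) = 68342 \left(13606 - 4117\right) = 68342 \cdot 9489 = 648497238$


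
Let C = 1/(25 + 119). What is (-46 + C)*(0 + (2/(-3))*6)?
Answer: 6623/36 ≈ 183.97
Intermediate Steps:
C = 1/144 ≈ 0.0069444
(-46 + C)*(0 + (2/(-3))*6) = (-46 + 1/144)*(0 + (2/(-3))*6) = -6623*(0 + (2*(-1/3))*6)/144 = -6623*(0 - 2/3*6)/144 = -6623*(0 - 4)/144 = -6623/144*(-4) = 6623/36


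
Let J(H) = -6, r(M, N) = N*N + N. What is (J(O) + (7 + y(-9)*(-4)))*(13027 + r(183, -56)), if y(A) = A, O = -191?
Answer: 595959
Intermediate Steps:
r(M, N) = N + N² (r(M, N) = N² + N = N + N²)
(J(O) + (7 + y(-9)*(-4)))*(13027 + r(183, -56)) = (-6 + (7 - 9*(-4)))*(13027 - 56*(1 - 56)) = (-6 + (7 + 36))*(13027 - 56*(-55)) = (-6 + 43)*(13027 + 3080) = 37*16107 = 595959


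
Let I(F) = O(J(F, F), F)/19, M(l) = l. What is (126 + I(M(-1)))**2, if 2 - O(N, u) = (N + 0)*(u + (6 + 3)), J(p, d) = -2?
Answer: 5817744/361 ≈ 16116.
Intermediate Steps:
O(N, u) = 2 - N*(9 + u) (O(N, u) = 2 - (N + 0)*(u + (6 + 3)) = 2 - N*(u + 9) = 2 - N*(9 + u))
I(F) = 20/19 + 2*F/19 (I(F) = (2 - 9*(-2) - 1*(-2)*F)/19 = (2 + 18 + 2*F)*(1/19) = (20 + 2*F)*(1/19) = 20/19 + 2*F/19)
(126 + I(M(-1)))**2 = (126 + (20/19 + (2/19)*(-1)))**2 = (126 + (20/19 - 2/19))**2 = (126 + 18/19)**2 = (2412/19)**2 = 5817744/361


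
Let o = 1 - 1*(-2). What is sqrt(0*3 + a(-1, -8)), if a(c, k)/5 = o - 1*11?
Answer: 2*I*sqrt(10) ≈ 6.3246*I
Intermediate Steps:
o = 3 (o = 1 + 2 = 3)
a(c, k) = -40 (a(c, k) = 5*(3 - 1*11) = 5*(3 - 11) = 5*(-8) = -40)
sqrt(0*3 + a(-1, -8)) = sqrt(0*3 - 40) = sqrt(0 - 40) = sqrt(-40) = 2*I*sqrt(10)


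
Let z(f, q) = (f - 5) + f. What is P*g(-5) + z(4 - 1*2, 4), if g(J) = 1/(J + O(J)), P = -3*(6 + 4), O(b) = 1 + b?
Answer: 7/3 ≈ 2.3333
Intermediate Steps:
z(f, q) = -5 + 2*f (z(f, q) = (-5 + f) + f = -5 + 2*f)
P = -30 (P = -3*10 = -30)
g(J) = 1/(1 + 2*J) (g(J) = 1/(J + (1 + J)) = 1/(1 + 2*J))
P*g(-5) + z(4 - 1*2, 4) = -30/(1 + 2*(-5)) + (-5 + 2*(4 - 1*2)) = -30/(1 - 10) + (-5 + 2*(4 - 2)) = -30/(-9) + (-5 + 2*2) = -30*(-⅑) + (-5 + 4) = 10/3 - 1 = 7/3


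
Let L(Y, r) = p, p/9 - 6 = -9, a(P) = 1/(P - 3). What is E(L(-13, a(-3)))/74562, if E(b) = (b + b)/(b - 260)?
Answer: 9/3566549 ≈ 2.5234e-6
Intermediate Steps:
a(P) = 1/(-3 + P)
p = -27 (p = 54 + 9*(-9) = 54 - 81 = -27)
L(Y, r) = -27
E(b) = 2*b/(-260 + b) (E(b) = (2*b)/(-260 + b) = 2*b/(-260 + b))
E(L(-13, a(-3)))/74562 = (2*(-27)/(-260 - 27))/74562 = (2*(-27)/(-287))*(1/74562) = (2*(-27)*(-1/287))*(1/74562) = (54/287)*(1/74562) = 9/3566549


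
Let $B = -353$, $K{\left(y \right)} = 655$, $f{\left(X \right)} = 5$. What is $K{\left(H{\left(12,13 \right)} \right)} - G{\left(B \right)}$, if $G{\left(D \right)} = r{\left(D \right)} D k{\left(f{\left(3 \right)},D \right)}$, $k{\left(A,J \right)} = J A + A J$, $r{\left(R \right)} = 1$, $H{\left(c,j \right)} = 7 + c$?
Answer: $-1245435$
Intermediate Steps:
$k{\left(A,J \right)} = 2 A J$ ($k{\left(A,J \right)} = A J + A J = 2 A J$)
$G{\left(D \right)} = 10 D^{2}$ ($G{\left(D \right)} = 1 D 2 \cdot 5 D = D 10 D = 10 D^{2}$)
$K{\left(H{\left(12,13 \right)} \right)} - G{\left(B \right)} = 655 - 10 \left(-353\right)^{2} = 655 - 10 \cdot 124609 = 655 - 1246090 = -1245435$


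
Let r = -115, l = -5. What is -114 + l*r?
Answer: 461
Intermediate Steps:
-114 + l*r = -114 - 5*(-115) = -114 + 575 = 461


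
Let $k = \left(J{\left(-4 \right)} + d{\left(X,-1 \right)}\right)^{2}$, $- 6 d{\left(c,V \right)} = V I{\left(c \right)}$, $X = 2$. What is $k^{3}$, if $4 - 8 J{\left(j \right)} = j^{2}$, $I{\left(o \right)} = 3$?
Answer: $1$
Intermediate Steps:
$d{\left(c,V \right)} = - \frac{V}{2}$ ($d{\left(c,V \right)} = - \frac{V 3}{6} = - \frac{3 V}{6} = - \frac{V}{2}$)
$J{\left(j \right)} = \frac{1}{2} - \frac{j^{2}}{8}$
$k = 1$ ($k = \left(\left(\frac{1}{2} - \frac{\left(-4\right)^{2}}{8}\right) - - \frac{1}{2}\right)^{2} = \left(\left(\frac{1}{2} - 2\right) + \frac{1}{2}\right)^{2} = \left(- \frac{3}{2} + \frac{1}{2}\right)^{2} = \left(-1\right)^{2} = 1$)
$k^{3} = 1^{3} = 1$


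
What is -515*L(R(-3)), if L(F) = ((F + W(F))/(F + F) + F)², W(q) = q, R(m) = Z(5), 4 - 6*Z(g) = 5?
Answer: -12875/36 ≈ -357.64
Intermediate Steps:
Z(g) = -⅙ (Z(g) = ⅔ - ⅙*5 = ⅔ - ⅚ = -⅙)
R(m) = -⅙
L(F) = (1 + F)² (L(F) = ((F + F)/(F + F) + F)² = ((2*F)/((2*F)) + F)² = ((2*F)*(1/(2*F)) + F)² = (1 + F)²)
-515*L(R(-3)) = -515*(1 - ⅙)² = -515*(⅚)² = -515*25/36 = -12875/36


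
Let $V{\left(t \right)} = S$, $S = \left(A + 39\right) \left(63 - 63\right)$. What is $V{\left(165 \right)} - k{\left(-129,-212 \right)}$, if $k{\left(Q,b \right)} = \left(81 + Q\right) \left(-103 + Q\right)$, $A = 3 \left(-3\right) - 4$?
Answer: $-11136$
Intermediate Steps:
$A = -13$ ($A = -9 - 4 = -13$)
$k{\left(Q,b \right)} = \left(-103 + Q\right) \left(81 + Q\right)$
$S = 0$ ($S = \left(-13 + 39\right) \left(63 - 63\right) = 26 \cdot 0 = 0$)
$V{\left(t \right)} = 0$
$V{\left(165 \right)} - k{\left(-129,-212 \right)} = 0 - \left(-8343 + \left(-129\right)^{2} - -2838\right) = 0 - \left(-8343 + 16641 + 2838\right) = 0 - 11136 = -11136$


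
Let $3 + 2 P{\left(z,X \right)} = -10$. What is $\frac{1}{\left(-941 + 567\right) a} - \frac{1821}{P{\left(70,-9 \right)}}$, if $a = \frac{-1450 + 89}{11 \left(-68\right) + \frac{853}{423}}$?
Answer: $\frac{784165559761}{2799067986} \approx 280.15$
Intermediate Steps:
$P{\left(z,X \right)} = - \frac{13}{2}$ ($P{\left(z,X \right)} = - \frac{3}{2} + \frac{1}{2} \left(-10\right) = - \frac{3}{2} - 5 = - \frac{13}{2}$)
$a = \frac{575703}{315551}$ ($a = - \frac{1361}{-748 + 853 \cdot \frac{1}{423}} = - \frac{1361}{-748 + \frac{853}{423}} = - \frac{1361}{- \frac{315551}{423}} = \left(-1361\right) \left(- \frac{423}{315551}\right) = \frac{575703}{315551} \approx 1.8244$)
$\frac{1}{\left(-941 + 567\right) a} - \frac{1821}{P{\left(70,-9 \right)}} = \frac{1}{\left(-941 + 567\right) \frac{575703}{315551}} - \frac{1821}{- \frac{13}{2}} = \frac{1}{-374} \cdot \frac{315551}{575703} - - \frac{3642}{13} = \left(- \frac{1}{374}\right) \frac{315551}{575703} + \frac{3642}{13} = - \frac{315551}{215312922} + \frac{3642}{13} = \frac{784165559761}{2799067986}$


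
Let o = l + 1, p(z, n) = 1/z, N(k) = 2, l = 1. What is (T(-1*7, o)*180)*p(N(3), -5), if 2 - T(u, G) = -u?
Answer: -450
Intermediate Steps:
o = 2 (o = 1 + 1 = 2)
T(u, G) = 2 + u (T(u, G) = 2 - (-1)*u = 2 + u)
(T(-1*7, o)*180)*p(N(3), -5) = ((2 - 1*7)*180)/2 = ((2 - 7)*180)*(1/2) = -5*180*(1/2) = -900*1/2 = -450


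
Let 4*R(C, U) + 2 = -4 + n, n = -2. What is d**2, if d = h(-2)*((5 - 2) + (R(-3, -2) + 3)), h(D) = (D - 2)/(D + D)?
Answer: 16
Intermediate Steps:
h(D) = (-2 + D)/(2*D) (h(D) = (-2 + D)/((2*D)) = (-2 + D)*(1/(2*D)) = (-2 + D)/(2*D))
R(C, U) = -2 (R(C, U) = -1/2 + (-4 - 2)/4 = -1/2 + (1/4)*(-6) = -1/2 - 3/2 = -2)
d = 4 (d = ((1/2)*(-2 - 2)/(-2))*((5 - 2) + (-2 + 3)) = ((1/2)*(-1/2)*(-4))*(3 + 1) = 1*4 = 4)
d**2 = 4**2 = 16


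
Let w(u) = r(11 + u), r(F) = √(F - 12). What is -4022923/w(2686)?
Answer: -4022923*√2685/2685 ≈ -77637.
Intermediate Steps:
r(F) = √(-12 + F)
w(u) = √(-1 + u) (w(u) = √(-12 + (11 + u)) = √(-1 + u))
-4022923/w(2686) = -4022923/√(-1 + 2686) = -4022923*√2685/2685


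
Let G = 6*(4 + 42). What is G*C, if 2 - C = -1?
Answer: 828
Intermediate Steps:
C = 3 (C = 2 - 1*(-1) = 2 + 1 = 3)
G = 276 (G = 6*46 = 276)
G*C = 276*3 = 828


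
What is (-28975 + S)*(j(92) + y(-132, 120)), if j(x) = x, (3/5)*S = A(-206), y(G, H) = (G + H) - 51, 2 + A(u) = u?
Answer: -2550985/3 ≈ -8.5033e+5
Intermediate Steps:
A(u) = -2 + u
y(G, H) = -51 + G + H
S = -1040/3 (S = 5*(-2 - 206)/3 = (5/3)*(-208) = -1040/3 ≈ -346.67)
(-28975 + S)*(j(92) + y(-132, 120)) = (-28975 - 1040/3)*(92 + (-51 - 132 + 120)) = -87965*(92 - 63)/3 = -87965/3*29 = -2550985/3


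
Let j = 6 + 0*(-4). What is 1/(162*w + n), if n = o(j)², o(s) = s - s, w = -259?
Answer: -1/41958 ≈ -2.3833e-5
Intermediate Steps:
j = 6 (j = 6 + 0 = 6)
o(s) = 0
n = 0 (n = 0² = 0)
1/(162*w + n) = 1/(162*(-259) + 0) = 1/(-41958 + 0) = 1/(-41958) = -1/41958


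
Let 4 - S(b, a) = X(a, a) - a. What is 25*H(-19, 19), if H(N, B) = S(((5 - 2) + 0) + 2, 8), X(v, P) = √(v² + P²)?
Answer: 300 - 200*√2 ≈ 17.157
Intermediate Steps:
X(v, P) = √(P² + v²)
S(b, a) = 4 + a - √2*√(a²) (S(b, a) = 4 - (√(a² + a²) - a) = 4 - (√(2*a²) - a) = 4 - (√2*√(a²) - a) = 4 - (-a + √2*√(a²)) = 4 + (a - √2*√(a²)) = 4 + a - √2*√(a²))
H(N, B) = 12 - 8*√2 (H(N, B) = 4 + 8 - √2*√(8²) = 4 + 8 - √2*√64 = 4 + 8 - 1*√2*8 = 4 + 8 - 8*√2 = 12 - 8*√2)
25*H(-19, 19) = 25*(12 - 8*√2) = 300 - 200*√2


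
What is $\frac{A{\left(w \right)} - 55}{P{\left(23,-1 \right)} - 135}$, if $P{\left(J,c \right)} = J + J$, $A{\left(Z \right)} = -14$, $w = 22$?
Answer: $\frac{69}{89} \approx 0.77528$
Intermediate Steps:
$P{\left(J,c \right)} = 2 J$
$\frac{A{\left(w \right)} - 55}{P{\left(23,-1 \right)} - 135} = \frac{-14 - 55}{2 \cdot 23 - 135} = - \frac{69}{46 - 135} = - \frac{69}{-89} = \left(-69\right) \left(- \frac{1}{89}\right) = \frac{69}{89}$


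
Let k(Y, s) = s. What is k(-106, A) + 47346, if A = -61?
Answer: 47285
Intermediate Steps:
k(-106, A) + 47346 = -61 + 47346 = 47285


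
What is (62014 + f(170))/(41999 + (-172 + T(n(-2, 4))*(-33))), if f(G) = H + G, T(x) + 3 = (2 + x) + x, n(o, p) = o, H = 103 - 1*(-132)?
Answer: 62419/41992 ≈ 1.4865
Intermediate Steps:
H = 235 (H = 103 + 132 = 235)
T(x) = -1 + 2*x (T(x) = -3 + ((2 + x) + x) = -3 + (2 + 2*x) = -1 + 2*x)
f(G) = 235 + G
(62014 + f(170))/(41999 + (-172 + T(n(-2, 4))*(-33))) = (62014 + (235 + 170))/(41999 + (-172 + (-1 + 2*(-2))*(-33))) = (62014 + 405)/(41999 + (-172 + (-1 - 4)*(-33))) = 62419/(41999 + (-172 - 5*(-33))) = 62419/(41999 + (-172 + 165)) = 62419/(41999 - 7) = 62419/41992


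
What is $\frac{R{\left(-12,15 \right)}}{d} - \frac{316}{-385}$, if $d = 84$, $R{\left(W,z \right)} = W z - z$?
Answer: $- \frac{2311}{1540} \approx -1.5006$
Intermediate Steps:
$R{\left(W,z \right)} = - z + W z$
$\frac{R{\left(-12,15 \right)}}{d} - \frac{316}{-385} = \frac{15 \left(-1 - 12\right)}{84} - \frac{316}{-385} = 15 \left(-13\right) \frac{1}{84} - - \frac{316}{385} = \left(-195\right) \frac{1}{84} + \frac{316}{385} = - \frac{65}{28} + \frac{316}{385} = - \frac{2311}{1540}$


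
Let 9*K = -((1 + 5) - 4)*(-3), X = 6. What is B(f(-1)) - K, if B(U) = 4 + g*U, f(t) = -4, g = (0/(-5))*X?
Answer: 10/3 ≈ 3.3333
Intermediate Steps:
g = 0 (g = (0/(-5))*6 = (0*(-1/5))*6 = 0*6 = 0)
B(U) = 4 (B(U) = 4 + 0*U = 4 + 0 = 4)
K = 2/3 (K = (-((1 + 5) - 4)*(-3))/9 = (-(6 - 4)*(-3))/9 = (-1*2*(-3))/9 = (-2*(-3))/9 = (1/9)*6 = 2/3 ≈ 0.66667)
B(f(-1)) - K = 4 - 1*2/3 = 4 - 2/3 = 10/3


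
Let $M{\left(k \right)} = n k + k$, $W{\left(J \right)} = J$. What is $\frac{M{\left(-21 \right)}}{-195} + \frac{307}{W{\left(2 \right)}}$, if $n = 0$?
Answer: $\frac{19969}{130} \approx 153.61$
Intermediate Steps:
$M{\left(k \right)} = k$ ($M{\left(k \right)} = 0 k + k = 0 + k = k$)
$\frac{M{\left(-21 \right)}}{-195} + \frac{307}{W{\left(2 \right)}} = - \frac{21}{-195} + \frac{307}{2} = \left(-21\right) \left(- \frac{1}{195}\right) + 307 \cdot \frac{1}{2} = \frac{7}{65} + \frac{307}{2} = \frac{19969}{130}$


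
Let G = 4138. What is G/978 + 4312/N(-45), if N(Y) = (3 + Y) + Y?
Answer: -214285/4727 ≈ -45.332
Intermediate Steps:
N(Y) = 3 + 2*Y
G/978 + 4312/N(-45) = 4138/978 + 4312/(3 + 2*(-45)) = 4138*(1/978) + 4312/(3 - 90) = 2069/489 + 4312/(-87) = 2069/489 + 4312*(-1/87) = 2069/489 - 4312/87 = -214285/4727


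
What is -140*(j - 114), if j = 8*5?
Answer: 10360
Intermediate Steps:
j = 40
-140*(j - 114) = -140*(40 - 114) = -140*(-74) = 10360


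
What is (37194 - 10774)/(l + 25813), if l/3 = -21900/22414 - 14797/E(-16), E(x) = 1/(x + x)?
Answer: 59217788/3241786285 ≈ 0.018267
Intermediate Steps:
E(x) = 1/(2*x)
l = 15919645134/11207 (l = 3*(-21900/22414 - 14797/((½)/(-16))) = 3*(-21900*1/22414 - 14797/((½)*(-1/16))) = 3*(-10950/11207 - 14797/(-1/32)) = 3*(-10950/11207 - 14797*(-32)) = 3*(-10950/11207 + 473504) = 3*(5306548378/11207) = 15919645134/11207 ≈ 1.4205e+6)
(37194 - 10774)/(l + 25813) = (37194 - 10774)/(15919645134/11207 + 25813) = 26420/(16208931425/11207) = 26420*(11207/16208931425) = 59217788/3241786285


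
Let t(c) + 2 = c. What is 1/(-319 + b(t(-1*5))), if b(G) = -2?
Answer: -1/321 ≈ -0.0031153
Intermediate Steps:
t(c) = -2 + c
1/(-319 + b(t(-1*5))) = 1/(-319 - 2) = 1/(-321) = -1/321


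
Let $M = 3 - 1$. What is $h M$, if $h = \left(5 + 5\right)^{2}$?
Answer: $200$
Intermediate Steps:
$h = 100$ ($h = 10^{2} = 100$)
$M = 2$
$h M = 100 \cdot 2 = 200$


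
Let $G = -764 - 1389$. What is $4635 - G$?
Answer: $6788$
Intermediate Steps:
$G = -2153$ ($G = -764 - 1389 = -2153$)
$4635 - G = 4635 - -2153 = 4635 + 2153 = 6788$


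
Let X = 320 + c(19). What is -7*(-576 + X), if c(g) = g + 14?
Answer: 1561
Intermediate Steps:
c(g) = 14 + g
X = 353 (X = 320 + (14 + 19) = 320 + 33 = 353)
-7*(-576 + X) = -7*(-576 + 353) = -7*(-223) = 1561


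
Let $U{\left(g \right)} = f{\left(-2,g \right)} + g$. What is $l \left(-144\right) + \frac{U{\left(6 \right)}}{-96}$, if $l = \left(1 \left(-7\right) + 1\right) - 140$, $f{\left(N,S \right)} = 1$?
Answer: $\frac{2018297}{96} \approx 21024.0$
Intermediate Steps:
$l = -146$ ($l = \left(-7 + 1\right) - 140 = -6 - 140 = -146$)
$U{\left(g \right)} = 1 + g$
$l \left(-144\right) + \frac{U{\left(6 \right)}}{-96} = \left(-146\right) \left(-144\right) + \frac{1 + 6}{-96} = 21024 + 7 \left(- \frac{1}{96}\right) = 21024 - \frac{7}{96} = \frac{2018297}{96}$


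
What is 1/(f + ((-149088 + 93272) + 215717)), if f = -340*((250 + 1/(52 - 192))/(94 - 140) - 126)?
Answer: 322/65877585 ≈ 4.8879e-6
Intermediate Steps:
f = 14389463/322 (f = -340*((250 + 1/(-140))/(-46) - 126) = -340*((250 - 1/140)*(-1/46) - 126) = -340*((34999/140)*(-1/46) - 126) = -340*(-34999/6440 - 126) = -340*(-846439/6440) = 14389463/322 ≈ 44688.)
1/(f + ((-149088 + 93272) + 215717)) = 1/(14389463/322 + ((-149088 + 93272) + 215717)) = 1/(14389463/322 + (-55816 + 215717)) = 1/(14389463/322 + 159901) = 1/(65877585/322) = 322/65877585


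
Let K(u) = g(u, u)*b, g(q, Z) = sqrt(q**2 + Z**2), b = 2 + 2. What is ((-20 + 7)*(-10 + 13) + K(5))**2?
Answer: 2321 - 1560*sqrt(2) ≈ 114.83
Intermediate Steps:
b = 4
g(q, Z) = sqrt(Z**2 + q**2)
K(u) = 4*sqrt(2)*sqrt(u**2) (K(u) = sqrt(u**2 + u**2)*4 = sqrt(2*u**2)*4 = (sqrt(2)*sqrt(u**2))*4 = 4*sqrt(2)*sqrt(u**2))
((-20 + 7)*(-10 + 13) + K(5))**2 = ((-20 + 7)*(-10 + 13) + 4*sqrt(2)*sqrt(5**2))**2 = (-13*3 + 4*sqrt(2)*sqrt(25))**2 = (-39 + 4*sqrt(2)*5)**2 = (-39 + 20*sqrt(2))**2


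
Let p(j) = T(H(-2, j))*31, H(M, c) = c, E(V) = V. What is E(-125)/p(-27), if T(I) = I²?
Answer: -125/22599 ≈ -0.0055312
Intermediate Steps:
p(j) = 31*j² (p(j) = j²*31 = 31*j²)
E(-125)/p(-27) = -125/(31*(-27)²) = -125/(31*729) = -125/22599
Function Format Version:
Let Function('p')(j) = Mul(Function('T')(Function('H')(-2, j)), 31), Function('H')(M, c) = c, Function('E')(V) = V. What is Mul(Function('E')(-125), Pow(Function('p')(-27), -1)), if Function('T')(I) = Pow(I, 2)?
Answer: Rational(-125, 22599) ≈ -0.0055312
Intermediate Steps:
Function('p')(j) = Mul(31, Pow(j, 2)) (Function('p')(j) = Mul(Pow(j, 2), 31) = Mul(31, Pow(j, 2)))
Mul(Function('E')(-125), Pow(Function('p')(-27), -1)) = Mul(-125, Pow(Mul(31, Pow(-27, 2)), -1)) = Mul(-125, Pow(Mul(31, 729), -1)) = Mul(-125, Pow(22599, -1)) = Mul(-125, Rational(1, 22599)) = Rational(-125, 22599)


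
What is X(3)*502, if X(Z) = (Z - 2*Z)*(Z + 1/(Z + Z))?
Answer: -4769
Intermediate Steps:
X(Z) = -Z*(Z + 1/(2*Z)) (X(Z) = (-Z)*(Z + 1/(2*Z)) = -Z*(Z + 1/(2*Z)))
X(3)*502 = (-½ - 1*3²)*502 = (-½ - 1*9)*502 = (-½ - 9)*502 = -19/2*502 = -4769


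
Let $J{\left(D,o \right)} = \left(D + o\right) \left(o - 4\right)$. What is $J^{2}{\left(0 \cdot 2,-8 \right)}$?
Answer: $9216$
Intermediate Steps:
$J{\left(D,o \right)} = \left(-4 + o\right) \left(D + o\right)$ ($J{\left(D,o \right)} = \left(D + o\right) \left(-4 + o\right) = \left(-4 + o\right) \left(D + o\right)$)
$J^{2}{\left(0 \cdot 2,-8 \right)} = \left(\left(-8\right)^{2} - 4 \cdot 0 \cdot 2 - -32 + 0 \cdot 2 \left(-8\right)\right)^{2} = \left(64 - 0 + 32 + 0 \left(-8\right)\right)^{2} = \left(64 + 0 + 32 + 0\right)^{2} = 96^{2} = 9216$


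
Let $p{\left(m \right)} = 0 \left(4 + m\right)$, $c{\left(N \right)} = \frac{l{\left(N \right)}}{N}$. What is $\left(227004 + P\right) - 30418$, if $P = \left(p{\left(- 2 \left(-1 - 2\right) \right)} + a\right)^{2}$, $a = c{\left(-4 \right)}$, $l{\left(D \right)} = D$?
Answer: $196587$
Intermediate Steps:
$c{\left(N \right)} = 1$ ($c{\left(N \right)} = \frac{N}{N} = 1$)
$p{\left(m \right)} = 0$
$a = 1$
$P = 1$ ($P = \left(0 + 1\right)^{2} = 1^{2} = 1$)
$\left(227004 + P\right) - 30418 = \left(227004 + 1\right) - 30418 = 227005 - 30418 = 196587$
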